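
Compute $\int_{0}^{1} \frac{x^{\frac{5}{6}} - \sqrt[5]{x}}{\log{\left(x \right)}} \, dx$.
$\log{\left(\frac{55}{36} \right)}$

Introduce a parameter $a$ in the exponent: let $I(a) = \int_{0}^{1} \frac{- \sqrt[5]{x} + x^{a}}{\log{\left(x \right)}} \, dx$.

Since $\dfrac{\partial}{\partial a}\,x^{a} = x^{a} \ln x$, the $\ln x$ in the denominator cancels and
$$\frac{dI}{da} = \int_{0}^{1} x^{a} \, dx = \left[\frac{x^{a+1}}{a+1}\right]_0^1 = \frac{1}{a + 1}.$$

Integrating with respect to $a$ gives $I(a) = \log{\left(\frac{5 a}{6} + \frac{5}{6} \right)} + C$.

At $a = \frac{1}{5}$ the integrand is identically $0$, so $I(\frac{1}{5}) = 0$. The closed form gives $0$, hence $C = 0$.

Setting $a = \frac{5}{6}$:
$$I = \log{\left(\frac{55}{36} \right)}.$$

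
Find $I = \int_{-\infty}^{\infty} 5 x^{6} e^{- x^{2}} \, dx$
$\frac{75 \sqrt{\pi}}{8}$

Start from the elementary integral
$$J(a) = \int_{-\infty}^{\infty} 5 e^{- a x^{2}} \, dx = \frac{5 \sqrt{\pi}}{\sqrt{a}}.$$

Differentiating under the integral sign brings down a factor of $(-x^2)$:
$$\frac{dJ}{da} = \int_{-\infty}^{\infty} - 5 x^{2} e^{- a x^{2}} \, dx = - \frac{5 \sqrt{\pi}}{2 a^{\frac{3}{2}}}.$$

Repeating $3$ times in total — each differentiation brings down another $(-x^2)$ — gives
$$\frac{d^{3}J}{da^{3}} = \int_{-\infty}^{\infty} - 5 x^{6} e^{- a x^{2}} \, dx = - \frac{75 \sqrt{\pi}}{8 a^{\frac{7}{2}}},$$
and the integrand here is $(-1)^{3}$ times the target integrand, so $I = (-1)^{3}\,\frac{d^{3}J}{da^{3}} = \frac{75 \sqrt{\pi}}{8 a^{\frac{7}{2}}}$.

Setting $a = 1$:
$$I = \frac{75 \sqrt{\pi}}{8}.$$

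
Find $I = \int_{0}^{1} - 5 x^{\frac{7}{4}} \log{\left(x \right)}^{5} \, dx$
$\frac{2457600}{1771561}$

Begin with the known integral
$$J(a) = \int_{0}^{1} - 5 x^{a} \, dx = - \frac{5}{a + 1}.$$

Differentiating under the integral sign brings down a factor of $\ln x$:
$$\frac{dJ}{da} = \int_{0}^{1} - 5 x^{a} \log{\left(x \right)} \, dx = \frac{5}{\left(a + 1\right)^{2}}.$$

Repeating $5$ times in total — each differentiation brings down another $\ln x$ — gives
$$\frac{d^{5}J}{da^{5}} = \int_{0}^{1} - 5 x^{a} \log{\left(x \right)}^{5} \, dx = \frac{600}{\left(a + 1\right)^{6}},$$
and the integrand here is exactly the target integrand, so $I = \frac{600}{\left(a + 1\right)^{6}}$.

Setting $a = \frac{7}{4}$:
$$I = \frac{2457600}{1771561}.$$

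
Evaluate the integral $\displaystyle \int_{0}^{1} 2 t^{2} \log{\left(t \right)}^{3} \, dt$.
$- \frac{4}{27}$

Consider the simpler parametrised integral
$$J(a) = \int_{0}^{1} 2 t^{a} \, dt = \frac{2}{a + 1}.$$

Differentiating under the integral sign brings down a factor of $\ln t$:
$$\frac{dJ}{da} = \int_{0}^{1} 2 t^{a} \log{\left(t \right)} \, dt = - \frac{2}{\left(a + 1\right)^{2}}.$$

Repeating $3$ times in total — each differentiation brings down another $\ln t$ — gives
$$\frac{d^{3}J}{da^{3}} = \int_{0}^{1} 2 t^{a} \log{\left(t \right)}^{3} \, dt = - \frac{12}{\left(a + 1\right)^{4}},$$
and the integrand here is exactly the target integrand, so $I = - \frac{12}{\left(a + 1\right)^{4}}$.

Setting $a = 2$:
$$I = - \frac{4}{27}.$$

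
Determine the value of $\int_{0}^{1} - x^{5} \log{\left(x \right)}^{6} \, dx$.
$- \frac{5}{1944}$

Begin with the known integral
$$J(a) = \int_{0}^{1} - x^{a} \, dx = - \frac{1}{a + 1}.$$

Differentiating under the integral sign brings down a factor of $\ln x$:
$$\frac{dJ}{da} = \int_{0}^{1} - x^{a} \log{\left(x \right)} \, dx = \frac{1}{\left(a + 1\right)^{2}}.$$

Repeating $6$ times in total — each differentiation brings down another $\ln x$ — gives
$$\frac{d^{6}J}{da^{6}} = \int_{0}^{1} - x^{a} \log{\left(x \right)}^{6} \, dx = - \frac{720}{\left(a + 1\right)^{7}},$$
and the integrand here is exactly the target integrand, so $I = - \frac{720}{\left(a + 1\right)^{7}}$.

Setting $a = 5$:
$$I = - \frac{5}{1944}.$$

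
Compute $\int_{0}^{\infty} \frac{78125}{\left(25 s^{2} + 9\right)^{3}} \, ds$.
$\frac{15625 \pi}{1296}$

Start from the standard arctangent integral
$$J(a) = \int_{0}^{\infty} \frac{5}{a^{2} + s^{2}} \, ds = \frac{5 \pi}{2 a}.$$

Differentiating under the integral sign with respect to $a$,
$$\frac{dJ}{da} = \int_{0}^{\infty} - \frac{10 a}{\left(a^{2} + s^{2}\right)^{2}} \, ds = - \frac{5 \pi}{2 a^{2}},$$
so $\int_{0}^{\infty} \frac{5}{\left(a^{2} + s^{2}\right)^{2}} \, ds = \frac{5 \pi}{4 a^{3}}$.

Repeating — each differentiation of $1/(s^2+a^2)^j$ produces $-2ja/(s^2+a^2)^{j+1}$ — and dividing through by $-2ja$ at each step yields, after $2$ differentiations in total,
$$\int_{0}^{\infty} \frac{5}{\left(a^{2} + s^{2}\right)^{3}} \, ds = \frac{15 \pi}{16 a^{5}}.$$

Setting $a = \frac{3}{5}$:
$$I = \frac{15625 \pi}{1296}.$$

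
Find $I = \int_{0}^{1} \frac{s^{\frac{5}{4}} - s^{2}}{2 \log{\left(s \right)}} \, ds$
$- \log{\left(2 \right)} + \frac{\log{\left(3 \right)}}{2}$

Consider the one-parameter family: let $I(a) = \int_{0}^{1} \frac{- s^{2} + s^{a}}{2 \log{\left(s \right)}} \, ds$.

Since $\dfrac{\partial}{\partial a}\,s^{a} = s^{a} \ln s$, the $\ln s$ in the denominator cancels and
$$\frac{dI}{da} = \int_{0}^{1} \frac{1}{2} s^{a} \, ds = \frac{1}{2} \left[\frac{s^{a+1}}{a+1}\right]_0^1 = \frac{1}{2 \left(a + 1\right)}.$$

Integrating with respect to $a$ gives $I(a) = \frac{\log{\left(a + 1 \right)}}{2} - \frac{\log{\left(3 \right)}}{2} + C$.

At $a = 2$ the integrand is identically $0$, so $I(2) = 0$. The closed form gives $0$, hence $C = 0$.

Setting $a = \frac{5}{4}$:
$$I = - \log{\left(2 \right)} + \frac{\log{\left(3 \right)}}{2}.$$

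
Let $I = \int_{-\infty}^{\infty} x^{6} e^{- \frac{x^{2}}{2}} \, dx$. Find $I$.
$15 \sqrt{2} \sqrt{\pi}$

Begin with the known integral
$$J(a) = \int_{-\infty}^{\infty} e^{- a x^{2}} \, dx = \frac{\sqrt{\pi}}{\sqrt{a}}.$$

Differentiating under the integral sign brings down a factor of $(-x^2)$:
$$\frac{dJ}{da} = \int_{-\infty}^{\infty} - x^{2} e^{- a x^{2}} \, dx = - \frac{\sqrt{\pi}}{2 a^{\frac{3}{2}}}.$$

Repeating $3$ times in total — each differentiation brings down another $(-x^2)$ — gives
$$\frac{d^{3}J}{da^{3}} = \int_{-\infty}^{\infty} - x^{6} e^{- a x^{2}} \, dx = - \frac{15 \sqrt{\pi}}{8 a^{\frac{7}{2}}},$$
and the integrand here is $(-1)^{3}$ times the target integrand, so $I = (-1)^{3}\,\frac{d^{3}J}{da^{3}} = \frac{15 \sqrt{\pi}}{8 a^{\frac{7}{2}}}$.

Setting $a = \frac{1}{2}$:
$$I = 15 \sqrt{2} \sqrt{\pi}.$$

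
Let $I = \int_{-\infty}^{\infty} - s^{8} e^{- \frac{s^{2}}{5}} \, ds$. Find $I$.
$- \frac{65625 \sqrt{5} \sqrt{\pi}}{16}$

Start from the elementary integral
$$J(a) = \int_{-\infty}^{\infty} - e^{- a s^{2}} \, ds = - \frac{\sqrt{\pi}}{\sqrt{a}}.$$

Differentiating under the integral sign brings down a factor of $(-s^2)$:
$$\frac{dJ}{da} = \int_{-\infty}^{\infty} s^{2} e^{- a s^{2}} \, ds = \frac{\sqrt{\pi}}{2 a^{\frac{3}{2}}}.$$

Repeating $4$ times in total — each differentiation brings down another $(-s^2)$ — gives
$$\frac{d^{4}J}{da^{4}} = \int_{-\infty}^{\infty} - s^{8} e^{- a s^{2}} \, ds = - \frac{105 \sqrt{\pi}}{16 a^{\frac{9}{2}}},$$
and the integrand here is exactly the target integrand, so $I = - \frac{105 \sqrt{\pi}}{16 a^{\frac{9}{2}}}$.

Setting $a = \frac{1}{5}$:
$$I = - \frac{65625 \sqrt{5} \sqrt{\pi}}{16}.$$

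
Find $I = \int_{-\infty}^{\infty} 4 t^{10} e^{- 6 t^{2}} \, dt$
$\frac{35 \sqrt{6} \sqrt{\pi}}{13824}$

Start from the elementary integral
$$J(a) = \int_{-\infty}^{\infty} 4 e^{- a t^{2}} \, dt = \frac{4 \sqrt{\pi}}{\sqrt{a}}.$$

Differentiating under the integral sign brings down a factor of $(-t^2)$:
$$\frac{dJ}{da} = \int_{-\infty}^{\infty} - 4 t^{2} e^{- a t^{2}} \, dt = - \frac{2 \sqrt{\pi}}{a^{\frac{3}{2}}}.$$

Repeating $5$ times in total — each differentiation brings down another $(-t^2)$ — gives
$$\frac{d^{5}J}{da^{5}} = \int_{-\infty}^{\infty} - 4 t^{10} e^{- a t^{2}} \, dt = - \frac{945 \sqrt{\pi}}{8 a^{\frac{11}{2}}},$$
and the integrand here is $(-1)^{5}$ times the target integrand, so $I = (-1)^{5}\,\frac{d^{5}J}{da^{5}} = \frac{945 \sqrt{\pi}}{8 a^{\frac{11}{2}}}$.

Setting $a = 6$:
$$I = \frac{35 \sqrt{6} \sqrt{\pi}}{13824}.$$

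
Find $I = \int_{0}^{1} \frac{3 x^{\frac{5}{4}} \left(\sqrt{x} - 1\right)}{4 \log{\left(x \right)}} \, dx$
$- \frac{3 \log{\left(3 \right)}}{2} + \frac{3 \log{\left(11 \right)}}{4}$

Replace the exponent $\frac{5}{4}$ by a parameter $a$: let $I(a) = \int_{0}^{1} \frac{3 \left(x^{\frac{7}{4}} - x^{a}\right)}{4 \log{\left(x \right)}} \, dx$.

Since $\dfrac{\partial}{\partial a}\,x^{a} = x^{a} \ln x$, the $\ln x$ in the denominator cancels and
$$\frac{dI}{da} = \int_{0}^{1} - \frac{3}{4} x^{a} \, dx = - \frac{3}{4} \left[\frac{x^{a+1}}{a+1}\right]_0^1 = - \frac{3}{4 a + 4}.$$

Integrating with respect to $a$ gives $I(a) = - \frac{3 \log{\left(a + 1 \right)}}{4} - \frac{3 \log{\left(2 \right)}}{2} + \frac{3 \log{\left(11 \right)}}{4} + C$.

At $a = \frac{7}{4}$ the integrand is identically $0$, so $I(\frac{7}{4}) = 0$. The closed form gives $0$, hence $C = 0$.

Setting $a = \frac{5}{4}$:
$$I = - \frac{3 \log{\left(3 \right)}}{2} + \frac{3 \log{\left(11 \right)}}{4}.$$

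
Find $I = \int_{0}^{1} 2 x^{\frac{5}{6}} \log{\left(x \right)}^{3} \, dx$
$- \frac{15552}{14641}$

Begin with the known integral
$$J(a) = \int_{0}^{1} 2 x^{a} \, dx = \frac{2}{a + 1}.$$

Differentiating under the integral sign brings down a factor of $\ln x$:
$$\frac{dJ}{da} = \int_{0}^{1} 2 x^{a} \log{\left(x \right)} \, dx = - \frac{2}{\left(a + 1\right)^{2}}.$$

Repeating $3$ times in total — each differentiation brings down another $\ln x$ — gives
$$\frac{d^{3}J}{da^{3}} = \int_{0}^{1} 2 x^{a} \log{\left(x \right)}^{3} \, dx = - \frac{12}{\left(a + 1\right)^{4}},$$
and the integrand here is exactly the target integrand, so $I = - \frac{12}{\left(a + 1\right)^{4}}$.

Setting $a = \frac{5}{6}$:
$$I = - \frac{15552}{14641}.$$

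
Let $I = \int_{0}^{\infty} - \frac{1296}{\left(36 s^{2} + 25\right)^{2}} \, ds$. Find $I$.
$- \frac{54 \pi}{125}$

Start from the standard arctangent integral
$$J(a) = \int_{0}^{\infty} - \frac{1}{a^{2} + s^{2}} \, ds = - \frac{\pi}{2 a}.$$

Differentiating under the integral sign with respect to $a$,
$$\frac{dJ}{da} = \int_{0}^{\infty} \frac{2 a}{\left(a^{2} + s^{2}\right)^{2}} \, ds = \frac{\pi}{2 a^{2}},$$
so $\int_{0}^{\infty} - \frac{1}{\left(a^{2} + s^{2}\right)^{2}} \, ds = - \frac{\pi}{4 a^{3}}$.

Setting $a = \frac{5}{6}$:
$$I = - \frac{54 \pi}{125}.$$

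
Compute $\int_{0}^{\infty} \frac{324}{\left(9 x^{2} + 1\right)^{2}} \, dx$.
$27 \pi$

Recall the elementary integral
$$J(a) = \int_{0}^{\infty} \frac{4}{a^{2} + x^{2}} \, dx = \frac{2 \pi}{a}.$$

Differentiating under the integral sign with respect to $a$,
$$\frac{dJ}{da} = \int_{0}^{\infty} - \frac{8 a}{\left(a^{2} + x^{2}\right)^{2}} \, dx = - \frac{2 \pi}{a^{2}},$$
so $\int_{0}^{\infty} \frac{4}{\left(a^{2} + x^{2}\right)^{2}} \, dx = \frac{\pi}{a^{3}}$.

Setting $a = \frac{1}{3}$:
$$I = 27 \pi.$$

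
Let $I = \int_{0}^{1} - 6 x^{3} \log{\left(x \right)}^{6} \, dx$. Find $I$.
$- \frac{135}{512}$

Consider the simpler parametrised integral
$$J(a) = \int_{0}^{1} - 6 x^{a} \, dx = - \frac{6}{a + 1}.$$

Differentiating under the integral sign brings down a factor of $\ln x$:
$$\frac{dJ}{da} = \int_{0}^{1} - 6 x^{a} \log{\left(x \right)} \, dx = \frac{6}{\left(a + 1\right)^{2}}.$$

Repeating $6$ times in total — each differentiation brings down another $\ln x$ — gives
$$\frac{d^{6}J}{da^{6}} = \int_{0}^{1} - 6 x^{a} \log{\left(x \right)}^{6} \, dx = - \frac{4320}{\left(a + 1\right)^{7}},$$
and the integrand here is exactly the target integrand, so $I = - \frac{4320}{\left(a + 1\right)^{7}}$.

Setting $a = 3$:
$$I = - \frac{135}{512}.$$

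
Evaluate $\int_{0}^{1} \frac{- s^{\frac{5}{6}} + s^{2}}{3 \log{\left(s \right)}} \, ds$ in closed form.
$- \frac{\log{\left(11 \right)}}{3} + \frac{\log{\left(18 \right)}}{3}$

Consider the one-parameter family: let $I(a) = \int_{0}^{1} \frac{s^{2} - s^{a}}{3 \log{\left(s \right)}} \, ds$.

Since $\dfrac{\partial}{\partial a}\,s^{a} = s^{a} \ln s$, the $\ln s$ in the denominator cancels and
$$\frac{dI}{da} = \int_{0}^{1} - \frac{1}{3} s^{a} \, ds = - \frac{1}{3} \left[\frac{s^{a+1}}{a+1}\right]_0^1 = - \frac{1}{3 a + 3}.$$

Integrating with respect to $a$ gives $I(a) = - \frac{\log{\left(a + 1 \right)}}{3} + \frac{\log{\left(3 \right)}}{3} + C$.

At $a = 2$ the integrand is identically $0$, so $I(2) = 0$. The closed form gives $0$, hence $C = 0$.

Setting $a = \frac{5}{6}$:
$$I = - \frac{\log{\left(11 \right)}}{3} + \frac{\log{\left(18 \right)}}{3}.$$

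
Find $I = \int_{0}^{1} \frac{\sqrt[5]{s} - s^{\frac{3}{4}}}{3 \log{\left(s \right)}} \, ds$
$- \frac{\log{\left(35 \right)}}{3} + \frac{\log{\left(3 \right)}}{3} + \log{\left(2 \right)}$

Replace the exponent $\frac{3}{4}$ by a parameter $a$: let $I(a) = \int_{0}^{1} \frac{\sqrt[5]{s} - s^{a}}{3 \log{\left(s \right)}} \, ds$.

Since $\dfrac{\partial}{\partial a}\,s^{a} = s^{a} \ln s$, the $\ln s$ in the denominator cancels and
$$\frac{dI}{da} = \int_{0}^{1} - \frac{1}{3} s^{a} \, ds = - \frac{1}{3} \left[\frac{s^{a+1}}{a+1}\right]_0^1 = - \frac{1}{3 a + 3}.$$

Integrating with respect to $a$ gives $I(a) = - \frac{\log{\left(a + 1 \right)}}{3} - \frac{\log{\left(5 \right)}}{3} + \frac{\log{\left(6 \right)}}{3} + C$.

At $a = \frac{1}{5}$ the integrand is identically $0$, so $I(\frac{1}{5}) = 0$. The closed form gives $0$, hence $C = 0$.

Setting $a = \frac{3}{4}$:
$$I = - \frac{\log{\left(35 \right)}}{3} + \frac{\log{\left(3 \right)}}{3} + \log{\left(2 \right)}.$$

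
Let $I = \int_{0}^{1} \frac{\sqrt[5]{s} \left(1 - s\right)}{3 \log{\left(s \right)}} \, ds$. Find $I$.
$- \frac{\log{\left(11 \right)}}{3} + \frac{\log{\left(6 \right)}}{3}$

Consider the one-parameter family: let $I(a) = \int_{0}^{1} \frac{- s^{\frac{6}{5}} + s^{a}}{3 \log{\left(s \right)}} \, ds$.

Since $\dfrac{\partial}{\partial a}\,s^{a} = s^{a} \ln s$, the $\ln s$ in the denominator cancels and
$$\frac{dI}{da} = \int_{0}^{1} \frac{1}{3} s^{a} \, ds = \frac{1}{3} \left[\frac{s^{a+1}}{a+1}\right]_0^1 = \frac{1}{3 \left(a + 1\right)}.$$

Integrating with respect to $a$ gives $I(a) = \frac{\log{\left(a + 1 \right)}}{3} - \frac{\log{\left(11 \right)}}{3} + \frac{\log{\left(5 \right)}}{3} + C$.

At $a = \frac{6}{5}$ the integrand is identically $0$, so $I(\frac{6}{5}) = 0$. The closed form gives $0$, hence $C = 0$.

Setting $a = \frac{1}{5}$:
$$I = - \frac{\log{\left(11 \right)}}{3} + \frac{\log{\left(6 \right)}}{3}.$$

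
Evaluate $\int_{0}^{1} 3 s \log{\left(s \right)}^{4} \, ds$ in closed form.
$\frac{9}{4}$

Consider the simpler parametrised integral
$$J(a) = \int_{0}^{1} 3 s^{a} \, ds = \frac{3}{a + 1}.$$

Differentiating under the integral sign brings down a factor of $\ln s$:
$$\frac{dJ}{da} = \int_{0}^{1} 3 s^{a} \log{\left(s \right)} \, ds = - \frac{3}{\left(a + 1\right)^{2}}.$$

Repeating $4$ times in total — each differentiation brings down another $\ln s$ — gives
$$\frac{d^{4}J}{da^{4}} = \int_{0}^{1} 3 s^{a} \log{\left(s \right)}^{4} \, ds = \frac{72}{\left(a + 1\right)^{5}},$$
and the integrand here is exactly the target integrand, so $I = \frac{72}{\left(a + 1\right)^{5}}$.

Setting $a = 1$:
$$I = \frac{9}{4}.$$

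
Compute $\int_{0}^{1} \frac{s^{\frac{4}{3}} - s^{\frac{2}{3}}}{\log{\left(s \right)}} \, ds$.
$\log{\left(\frac{7}{5} \right)}$

Consider the one-parameter family: let $I(a) = \int_{0}^{1} \frac{- s^{\frac{2}{3}} + s^{a}}{\log{\left(s \right)}} \, ds$.

Since $\dfrac{\partial}{\partial a}\,s^{a} = s^{a} \ln s$, the $\ln s$ in the denominator cancels and
$$\frac{dI}{da} = \int_{0}^{1} s^{a} \, ds = \left[\frac{s^{a+1}}{a+1}\right]_0^1 = \frac{1}{a + 1}.$$

Integrating with respect to $a$ gives $I(a) = \log{\left(\frac{3 a}{5} + \frac{3}{5} \right)} + C$.

At $a = \frac{2}{3}$ the integrand is identically $0$, so $I(\frac{2}{3}) = 0$. The closed form gives $0$, hence $C = 0$.

Setting $a = \frac{4}{3}$:
$$I = \log{\left(\frac{7}{5} \right)}.$$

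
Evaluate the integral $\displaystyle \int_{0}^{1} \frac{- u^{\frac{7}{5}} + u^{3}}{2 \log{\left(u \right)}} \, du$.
$- \log{\left(3 \right)} + \frac{\log{\left(15 \right)}}{2}$

Introduce a parameter $a$ in the exponent: let $I(a) = \int_{0}^{1} \frac{- u^{\frac{7}{5}} + u^{a}}{2 \log{\left(u \right)}} \, du$.

Since $\dfrac{\partial}{\partial a}\,u^{a} = u^{a} \ln u$, the $\ln u$ in the denominator cancels and
$$\frac{dI}{da} = \int_{0}^{1} \frac{1}{2} u^{a} \, du = \frac{1}{2} \left[\frac{u^{a+1}}{a+1}\right]_0^1 = \frac{1}{2 \left(a + 1\right)}.$$

Integrating with respect to $a$ gives $I(a) = \log{\left(\frac{\sqrt{15} \sqrt{a + 1}}{6} \right)} + C$.

At $a = \frac{7}{5}$ the integrand is identically $0$, so $I(\frac{7}{5}) = 0$. The closed form gives $0$, hence $C = 0$.

Setting $a = 3$:
$$I = - \log{\left(3 \right)} + \frac{\log{\left(15 \right)}}{2}.$$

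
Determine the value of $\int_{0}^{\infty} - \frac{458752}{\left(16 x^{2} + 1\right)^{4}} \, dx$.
$- 17920 \pi$

Start from the standard arctangent integral
$$J(a) = \int_{0}^{\infty} - \frac{7}{a^{2} + x^{2}} \, dx = - \frac{7 \pi}{2 a}.$$

Differentiating under the integral sign with respect to $a$,
$$\frac{dJ}{da} = \int_{0}^{\infty} \frac{14 a}{\left(a^{2} + x^{2}\right)^{2}} \, dx = \frac{7 \pi}{2 a^{2}},$$
so $\int_{0}^{\infty} - \frac{7}{\left(a^{2} + x^{2}\right)^{2}} \, dx = - \frac{7 \pi}{4 a^{3}}$.

Repeating — each differentiation of $1/(x^2+a^2)^j$ produces $-2ja/(x^2+a^2)^{j+1}$ — and dividing through by $-2ja$ at each step yields, after $3$ differentiations in total,
$$\int_{0}^{\infty} - \frac{7}{\left(a^{2} + x^{2}\right)^{4}} \, dx = - \frac{35 \pi}{32 a^{7}}.$$

Setting $a = \frac{1}{4}$:
$$I = - 17920 \pi.$$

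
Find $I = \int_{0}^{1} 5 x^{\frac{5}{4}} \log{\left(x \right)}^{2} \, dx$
$\frac{640}{729}$

Consider the simpler parametrised integral
$$J(a) = \int_{0}^{1} 5 x^{a} \, dx = \frac{5}{a + 1}.$$

Differentiating under the integral sign brings down a factor of $\ln x$:
$$\frac{dJ}{da} = \int_{0}^{1} 5 x^{a} \log{\left(x \right)} \, dx = - \frac{5}{\left(a + 1\right)^{2}}.$$

Repeating twice in total — each differentiation brings down another $\ln x$ — gives
$$\frac{d^{2}J}{da^{2}} = \int_{0}^{1} 5 x^{a} \log{\left(x \right)}^{2} \, dx = \frac{10}{\left(a + 1\right)^{3}},$$
and the integrand here is exactly the target integrand, so $I = \frac{10}{\left(a + 1\right)^{3}}$.

Setting $a = \frac{5}{4}$:
$$I = \frac{640}{729}.$$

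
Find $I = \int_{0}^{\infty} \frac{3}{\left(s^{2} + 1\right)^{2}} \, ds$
$\frac{3 \pi}{4}$

Recall the elementary integral
$$J(a) = \int_{0}^{\infty} \frac{3}{a^{2} + s^{2}} \, ds = \frac{3 \pi}{2 a}.$$

Differentiating under the integral sign with respect to $a$,
$$\frac{dJ}{da} = \int_{0}^{\infty} - \frac{6 a}{\left(a^{2} + s^{2}\right)^{2}} \, ds = - \frac{3 \pi}{2 a^{2}},$$
so $\int_{0}^{\infty} \frac{3}{\left(a^{2} + s^{2}\right)^{2}} \, ds = \frac{3 \pi}{4 a^{3}}$.

Setting $a = 1$:
$$I = \frac{3 \pi}{4}.$$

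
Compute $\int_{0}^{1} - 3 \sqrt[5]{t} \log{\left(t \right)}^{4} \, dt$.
$- \frac{3125}{108}$

Begin with the known integral
$$J(a) = \int_{0}^{1} - 3 t^{a} \, dt = - \frac{3}{a + 1}.$$

Differentiating under the integral sign brings down a factor of $\ln t$:
$$\frac{dJ}{da} = \int_{0}^{1} - 3 t^{a} \log{\left(t \right)} \, dt = \frac{3}{\left(a + 1\right)^{2}}.$$

Repeating $4$ times in total — each differentiation brings down another $\ln t$ — gives
$$\frac{d^{4}J}{da^{4}} = \int_{0}^{1} - 3 t^{a} \log{\left(t \right)}^{4} \, dt = - \frac{72}{\left(a + 1\right)^{5}},$$
and the integrand here is exactly the target integrand, so $I = - \frac{72}{\left(a + 1\right)^{5}}$.

Setting $a = \frac{1}{5}$:
$$I = - \frac{3125}{108}.$$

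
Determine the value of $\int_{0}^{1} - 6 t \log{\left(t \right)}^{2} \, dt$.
$- \frac{3}{2}$

Consider the simpler parametrised integral
$$J(a) = \int_{0}^{1} - 6 t^{a} \, dt = - \frac{6}{a + 1}.$$

Differentiating under the integral sign brings down a factor of $\ln t$:
$$\frac{dJ}{da} = \int_{0}^{1} - 6 t^{a} \log{\left(t \right)} \, dt = \frac{6}{\left(a + 1\right)^{2}}.$$

Repeating twice in total — each differentiation brings down another $\ln t$ — gives
$$\frac{d^{2}J}{da^{2}} = \int_{0}^{1} - 6 t^{a} \log{\left(t \right)}^{2} \, dt = - \frac{12}{\left(a + 1\right)^{3}},$$
and the integrand here is exactly the target integrand, so $I = - \frac{12}{\left(a + 1\right)^{3}}$.

Setting $a = 1$:
$$I = - \frac{3}{2}.$$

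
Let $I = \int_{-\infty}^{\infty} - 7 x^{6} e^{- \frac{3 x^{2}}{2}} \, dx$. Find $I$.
$- \frac{35 \sqrt{6} \sqrt{\pi}}{27}$

Start from the elementary integral
$$J(a) = \int_{-\infty}^{\infty} - 7 e^{- a x^{2}} \, dx = - \frac{7 \sqrt{\pi}}{\sqrt{a}}.$$

Differentiating under the integral sign brings down a factor of $(-x^2)$:
$$\frac{dJ}{da} = \int_{-\infty}^{\infty} 7 x^{2} e^{- a x^{2}} \, dx = \frac{7 \sqrt{\pi}}{2 a^{\frac{3}{2}}}.$$

Repeating $3$ times in total — each differentiation brings down another $(-x^2)$ — gives
$$\frac{d^{3}J}{da^{3}} = \int_{-\infty}^{\infty} 7 x^{6} e^{- a x^{2}} \, dx = \frac{105 \sqrt{\pi}}{8 a^{\frac{7}{2}}},$$
and the integrand here is $(-1)^{3}$ times the target integrand, so $I = (-1)^{3}\,\frac{d^{3}J}{da^{3}} = - \frac{105 \sqrt{\pi}}{8 a^{\frac{7}{2}}}$.

Setting $a = \frac{3}{2}$:
$$I = - \frac{35 \sqrt{6} \sqrt{\pi}}{27}.$$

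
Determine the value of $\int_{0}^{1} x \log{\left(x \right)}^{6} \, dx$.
$\frac{45}{8}$

Begin with the known integral
$$J(a) = \int_{0}^{1} x^{a} \, dx = \frac{1}{a + 1}.$$

Differentiating under the integral sign brings down a factor of $\ln x$:
$$\frac{dJ}{da} = \int_{0}^{1} x^{a} \log{\left(x \right)} \, dx = - \frac{1}{\left(a + 1\right)^{2}}.$$

Repeating $6$ times in total — each differentiation brings down another $\ln x$ — gives
$$\frac{d^{6}J}{da^{6}} = \int_{0}^{1} x^{a} \log{\left(x \right)}^{6} \, dx = \frac{720}{\left(a + 1\right)^{7}},$$
and the integrand here is exactly the target integrand, so $I = \frac{720}{\left(a + 1\right)^{7}}$.

Setting $a = 1$:
$$I = \frac{45}{8}.$$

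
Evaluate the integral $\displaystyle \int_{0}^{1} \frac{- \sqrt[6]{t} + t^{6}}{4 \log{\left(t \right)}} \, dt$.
$\frac{\log{\left(6 \right)}}{4}$

Consider the one-parameter family: let $I(a) = \int_{0}^{1} \frac{t^{6} - t^{a}}{4 \log{\left(t \right)}} \, dt$.

Since $\dfrac{\partial}{\partial a}\,t^{a} = t^{a} \ln t$, the $\ln t$ in the denominator cancels and
$$\frac{dI}{da} = \int_{0}^{1} - \frac{1}{4} t^{a} \, dt = - \frac{1}{4} \left[\frac{t^{a+1}}{a+1}\right]_0^1 = - \frac{1}{4 a + 4}.$$

Integrating with respect to $a$ gives $I(a) = - \frac{\log{\left(a + 1 \right)}}{4} + \frac{\log{\left(7 \right)}}{4} + C$.

At $a = 6$ the integrand is identically $0$, so $I(6) = 0$. The closed form gives $0$, hence $C = 0$.

Setting $a = \frac{1}{6}$:
$$I = \frac{\log{\left(6 \right)}}{4}.$$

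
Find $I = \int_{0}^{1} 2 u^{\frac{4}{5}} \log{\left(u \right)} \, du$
$- \frac{50}{81}$

Consider the simpler parametrised integral
$$J(a) = \int_{0}^{1} 2 u^{a} \, du = \frac{2}{a + 1}.$$

Differentiating under the integral sign brings down a factor of $\ln u$:
$$\frac{dJ}{da} = \int_{0}^{1} 2 u^{a} \log{\left(u \right)} \, du = - \frac{2}{\left(a + 1\right)^{2}}.$$

The integral on the left is $I$, so $I = - \frac{2}{\left(a + 1\right)^{2}}$.

Setting $a = \frac{4}{5}$:
$$I = - \frac{50}{81}.$$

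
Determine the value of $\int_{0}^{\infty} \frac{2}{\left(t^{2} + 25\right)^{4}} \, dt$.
$\frac{\pi}{250000}$

Start from the standard arctangent integral
$$J(a) = \int_{0}^{\infty} \frac{2}{a^{2} + t^{2}} \, dt = \frac{\pi}{a}.$$

Differentiating under the integral sign with respect to $a$,
$$\frac{dJ}{da} = \int_{0}^{\infty} - \frac{4 a}{\left(a^{2} + t^{2}\right)^{2}} \, dt = - \frac{\pi}{a^{2}},$$
so $\int_{0}^{\infty} \frac{2}{\left(a^{2} + t^{2}\right)^{2}} \, dt = \frac{\pi}{2 a^{3}}$.

Repeating — each differentiation of $1/(t^2+a^2)^j$ produces $-2ja/(t^2+a^2)^{j+1}$ — and dividing through by $-2ja$ at each step yields, after $3$ differentiations in total,
$$\int_{0}^{\infty} \frac{2}{\left(a^{2} + t^{2}\right)^{4}} \, dt = \frac{5 \pi}{16 a^{7}}.$$

Setting $a = 5$:
$$I = \frac{\pi}{250000}.$$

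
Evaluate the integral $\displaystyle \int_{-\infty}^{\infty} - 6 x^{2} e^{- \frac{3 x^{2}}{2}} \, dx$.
$- \frac{2 \sqrt{6} \sqrt{\pi}}{3}$

Begin with the known integral
$$J(a) = \int_{-\infty}^{\infty} - 6 e^{- a x^{2}} \, dx = - \frac{6 \sqrt{\pi}}{\sqrt{a}}.$$

Differentiating under the integral sign brings down a factor of $(-x^2)$:
$$\frac{dJ}{da} = \int_{-\infty}^{\infty} 6 x^{2} e^{- a x^{2}} \, dx = \frac{3 \sqrt{\pi}}{a^{\frac{3}{2}}}.$$

The integral on the left is $-I$, so $I = - \frac{3 \sqrt{\pi}}{a^{\frac{3}{2}}}$.

Setting $a = \frac{3}{2}$:
$$I = - \frac{2 \sqrt{6} \sqrt{\pi}}{3}.$$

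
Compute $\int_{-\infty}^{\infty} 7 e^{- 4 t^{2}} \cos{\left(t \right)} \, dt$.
$\frac{7 \sqrt{\pi}}{2 e^{\frac{1}{16}}}$

Define $I(b) = \int_{-\infty}^{\infty} 7 e^{- 4 t^{2}} \cos{\left(b t \right)} \, dt$.

Differentiating under the integral sign,
$$I'(b) = \int_{-\infty}^{\infty} - 7 t e^{- 4 t^{2}} \sin{\left(b t \right)} \, dt.$$

Integrate $\int_{-\infty}^{\infty} t \sin(b t)\, e^{- 4 t^{2}}\, dt$ by parts with $u = \sin(b t)$ and $dv = t\, e^{- 4 t^{2}}\, dt$, giving $v = - \frac{e^{- 4 t^{2}}}{8}$. The boundary term vanishes and
$$\int_{-\infty}^{\infty} t \sin(b t)\, e^{- 4 t^{2}}\, dt = \frac{b}{8} \int_{-\infty}^{\infty} \cos(b t)\, e^{- 4 t^{2}}\, dt,$$
so $I'(b) = - \frac{b}{8}\, I(b)$.

This is a separable first-order ODE; solving with the initial condition $I(0) = \int_{-\infty}^{\infty} 7 e^{- 4 t^{2}}\,dt = \frac{7 \sqrt{\pi}}{2}$ gives
$$I(b) = \frac{7 \sqrt{\pi} e^{- \frac{b^{2}}{16}}}{2}.$$

Setting $b = 1$:
$$I = \frac{7 \sqrt{\pi}}{2 e^{\frac{1}{16}}}.$$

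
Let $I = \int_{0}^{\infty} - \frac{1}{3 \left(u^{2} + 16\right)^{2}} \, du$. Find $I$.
$- \frac{\pi}{768}$

Start from the standard arctangent integral
$$J(a) = \int_{0}^{\infty} - \frac{1}{3 \left(a^{2} + u^{2}\right)} \, du = - \frac{\pi}{6 a}.$$

Differentiating under the integral sign with respect to $a$,
$$\frac{dJ}{da} = \int_{0}^{\infty} \frac{2 a}{3 \left(a^{2} + u^{2}\right)^{2}} \, du = \frac{\pi}{6 a^{2}},$$
so $\int_{0}^{\infty} - \frac{1}{3 \left(a^{2} + u^{2}\right)^{2}} \, du = - \frac{\pi}{12 a^{3}}$.

Setting $a = 4$:
$$I = - \frac{\pi}{768}.$$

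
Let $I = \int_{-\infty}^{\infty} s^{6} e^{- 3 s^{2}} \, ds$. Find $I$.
$\frac{5 \sqrt{3} \sqrt{\pi}}{216}$

Begin with the known integral
$$J(a) = \int_{-\infty}^{\infty} e^{- a s^{2}} \, ds = \frac{\sqrt{\pi}}{\sqrt{a}}.$$

Differentiating under the integral sign brings down a factor of $(-s^2)$:
$$\frac{dJ}{da} = \int_{-\infty}^{\infty} - s^{2} e^{- a s^{2}} \, ds = - \frac{\sqrt{\pi}}{2 a^{\frac{3}{2}}}.$$

Repeating $3$ times in total — each differentiation brings down another $(-s^2)$ — gives
$$\frac{d^{3}J}{da^{3}} = \int_{-\infty}^{\infty} - s^{6} e^{- a s^{2}} \, ds = - \frac{15 \sqrt{\pi}}{8 a^{\frac{7}{2}}},$$
and the integrand here is $(-1)^{3}$ times the target integrand, so $I = (-1)^{3}\,\frac{d^{3}J}{da^{3}} = \frac{15 \sqrt{\pi}}{8 a^{\frac{7}{2}}}$.

Setting $a = 3$:
$$I = \frac{5 \sqrt{3} \sqrt{\pi}}{216}.$$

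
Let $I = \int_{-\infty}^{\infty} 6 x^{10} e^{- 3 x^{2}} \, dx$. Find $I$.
$\frac{35 \sqrt{3} \sqrt{\pi}}{144}$

Begin with the known integral
$$J(a) = \int_{-\infty}^{\infty} 6 e^{- a x^{2}} \, dx = \frac{6 \sqrt{\pi}}{\sqrt{a}}.$$

Differentiating under the integral sign brings down a factor of $(-x^2)$:
$$\frac{dJ}{da} = \int_{-\infty}^{\infty} - 6 x^{2} e^{- a x^{2}} \, dx = - \frac{3 \sqrt{\pi}}{a^{\frac{3}{2}}}.$$

Repeating $5$ times in total — each differentiation brings down another $(-x^2)$ — gives
$$\frac{d^{5}J}{da^{5}} = \int_{-\infty}^{\infty} - 6 x^{10} e^{- a x^{2}} \, dx = - \frac{2835 \sqrt{\pi}}{16 a^{\frac{11}{2}}},$$
and the integrand here is $(-1)^{5}$ times the target integrand, so $I = (-1)^{5}\,\frac{d^{5}J}{da^{5}} = \frac{2835 \sqrt{\pi}}{16 a^{\frac{11}{2}}}$.

Setting $a = 3$:
$$I = \frac{35 \sqrt{3} \sqrt{\pi}}{144}.$$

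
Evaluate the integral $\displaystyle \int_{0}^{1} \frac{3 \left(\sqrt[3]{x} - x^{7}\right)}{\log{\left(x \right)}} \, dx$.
$- \log{\left(216 \right)}$

Consider the one-parameter family: let $I(a) = \int_{0}^{1} \frac{3 \left(- x^{7} + x^{a}\right)}{\log{\left(x \right)}} \, dx$.

Since $\dfrac{\partial}{\partial a}\,x^{a} = x^{a} \ln x$, the $\ln x$ in the denominator cancels and
$$\frac{dI}{da} = \int_{0}^{1} 3 x^{a} \, dx = 3 \left[\frac{x^{a+1}}{a+1}\right]_0^1 = \frac{3}{a + 1}.$$

Integrating with respect to $a$ gives $I(a) = \log{\left(\frac{\left(a + 1\right)^{3}}{512} \right)} + C$.

At $a = 7$ the integrand is identically $0$, so $I(7) = 0$. The closed form gives $0$, hence $C = 0$.

Setting $a = \frac{1}{3}$:
$$I = - \log{\left(216 \right)}.$$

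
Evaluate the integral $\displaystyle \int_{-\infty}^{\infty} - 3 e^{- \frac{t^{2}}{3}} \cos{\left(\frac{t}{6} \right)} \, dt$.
$- \frac{3 \sqrt{3} \sqrt{\pi}}{e^{\frac{1}{48}}}$

Define $I(b) = \int_{-\infty}^{\infty} - 3 e^{- \frac{t^{2}}{3}} \cos{\left(b t \right)} \, dt$.

Differentiating under the integral sign,
$$I'(b) = \int_{-\infty}^{\infty} 3 t e^{- \frac{t^{2}}{3}} \sin{\left(b t \right)} \, dt.$$

Integrate $\int_{-\infty}^{\infty} t \sin(b t)\, e^{- \frac{t^{2}}{3}}\, dt$ by parts with $u = \sin(b t)$ and $dv = t\, e^{- \frac{t^{2}}{3}}\, dt$, giving $v = - \frac{3 e^{- \frac{t^{2}}{3}}}{2}$. The boundary term vanishes and
$$\int_{-\infty}^{\infty} t \sin(b t)\, e^{- \frac{t^{2}}{3}}\, dt = \frac{3 b}{2} \int_{-\infty}^{\infty} \cos(b t)\, e^{- \frac{t^{2}}{3}}\, dt,$$
so $I'(b) = - \frac{3 b}{2}\, I(b)$.

This is a separable first-order ODE; solving with the initial condition $I(0) = \int_{-\infty}^{\infty} - 3 e^{- \frac{t^{2}}{3}}\,dt = - 3 \sqrt{3} \sqrt{\pi}$ gives
$$I(b) = - 3 \sqrt{3} \sqrt{\pi} e^{- \frac{3 b^{2}}{4}}.$$

Setting $b = \frac{1}{6}$:
$$I = - \frac{3 \sqrt{3} \sqrt{\pi}}{e^{\frac{1}{48}}}.$$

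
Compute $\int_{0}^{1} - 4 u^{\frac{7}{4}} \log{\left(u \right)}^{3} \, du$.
$\frac{6144}{14641}$

Begin with the known integral
$$J(a) = \int_{0}^{1} - 4 u^{a} \, du = - \frac{4}{a + 1}.$$

Differentiating under the integral sign brings down a factor of $\ln u$:
$$\frac{dJ}{da} = \int_{0}^{1} - 4 u^{a} \log{\left(u \right)} \, du = \frac{4}{\left(a + 1\right)^{2}}.$$

Repeating $3$ times in total — each differentiation brings down another $\ln u$ — gives
$$\frac{d^{3}J}{da^{3}} = \int_{0}^{1} - 4 u^{a} \log{\left(u \right)}^{3} \, du = \frac{24}{\left(a + 1\right)^{4}},$$
and the integrand here is exactly the target integrand, so $I = \frac{24}{\left(a + 1\right)^{4}}$.

Setting $a = \frac{7}{4}$:
$$I = \frac{6144}{14641}.$$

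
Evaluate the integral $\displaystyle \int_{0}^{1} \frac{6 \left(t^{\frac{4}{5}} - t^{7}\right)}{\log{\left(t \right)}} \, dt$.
$\log{\left(\frac{531441}{4096000000} \right)}$

Introduce a parameter $a$ in the exponent: let $I(a) = \int_{0}^{1} \frac{6 \left(- t^{7} + t^{a}\right)}{\log{\left(t \right)}} \, dt$.

Since $\dfrac{\partial}{\partial a}\,t^{a} = t^{a} \ln t$, the $\ln t$ in the denominator cancels and
$$\frac{dI}{da} = \int_{0}^{1} 6 t^{a} \, dt = 6 \left[\frac{t^{a+1}}{a+1}\right]_0^1 = \frac{6}{a + 1}.$$

Integrating with respect to $a$ gives $I(a) = \log{\left(\frac{\left(a + 1\right)^{6}}{262144} \right)} + C$.

At $a = 7$ the integrand is identically $0$, so $I(7) = 0$. The closed form gives $0$, hence $C = 0$.

Setting $a = \frac{4}{5}$:
$$I = \log{\left(\frac{531441}{4096000000} \right)}.$$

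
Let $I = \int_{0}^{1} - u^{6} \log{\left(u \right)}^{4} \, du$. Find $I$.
$- \frac{24}{16807}$

Consider the simpler parametrised integral
$$J(a) = \int_{0}^{1} - u^{a} \, du = - \frac{1}{a + 1}.$$

Differentiating under the integral sign brings down a factor of $\ln u$:
$$\frac{dJ}{da} = \int_{0}^{1} - u^{a} \log{\left(u \right)} \, du = \frac{1}{\left(a + 1\right)^{2}}.$$

Repeating $4$ times in total — each differentiation brings down another $\ln u$ — gives
$$\frac{d^{4}J}{da^{4}} = \int_{0}^{1} - u^{a} \log{\left(u \right)}^{4} \, du = - \frac{24}{\left(a + 1\right)^{5}},$$
and the integrand here is exactly the target integrand, so $I = - \frac{24}{\left(a + 1\right)^{5}}$.

Setting $a = 6$:
$$I = - \frac{24}{16807}.$$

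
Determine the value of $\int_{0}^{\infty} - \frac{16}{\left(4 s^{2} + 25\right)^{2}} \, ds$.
$- \frac{2 \pi}{125}$

Start from the standard arctangent integral
$$J(a) = \int_{0}^{\infty} - \frac{1}{a^{2} + s^{2}} \, ds = - \frac{\pi}{2 a}.$$

Differentiating under the integral sign with respect to $a$,
$$\frac{dJ}{da} = \int_{0}^{\infty} \frac{2 a}{\left(a^{2} + s^{2}\right)^{2}} \, ds = \frac{\pi}{2 a^{2}},$$
so $\int_{0}^{\infty} - \frac{1}{\left(a^{2} + s^{2}\right)^{2}} \, ds = - \frac{\pi}{4 a^{3}}$.

Setting $a = \frac{5}{2}$:
$$I = - \frac{2 \pi}{125}.$$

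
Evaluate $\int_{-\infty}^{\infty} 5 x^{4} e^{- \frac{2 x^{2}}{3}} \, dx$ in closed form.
$\frac{135 \sqrt{6} \sqrt{\pi}}{32}$

Start from the elementary integral
$$J(a) = \int_{-\infty}^{\infty} 5 e^{- a x^{2}} \, dx = \frac{5 \sqrt{\pi}}{\sqrt{a}}.$$

Differentiating under the integral sign brings down a factor of $(-x^2)$:
$$\frac{dJ}{da} = \int_{-\infty}^{\infty} - 5 x^{2} e^{- a x^{2}} \, dx = - \frac{5 \sqrt{\pi}}{2 a^{\frac{3}{2}}}.$$

Repeating twice in total — each differentiation brings down another $(-x^2)$ — gives
$$\frac{d^{2}J}{da^{2}} = \int_{-\infty}^{\infty} 5 x^{4} e^{- a x^{2}} \, dx = \frac{15 \sqrt{\pi}}{4 a^{\frac{5}{2}}},$$
and the integrand here is exactly the target integrand, so $I = \frac{15 \sqrt{\pi}}{4 a^{\frac{5}{2}}}$.

Setting $a = \frac{2}{3}$:
$$I = \frac{135 \sqrt{6} \sqrt{\pi}}{32}.$$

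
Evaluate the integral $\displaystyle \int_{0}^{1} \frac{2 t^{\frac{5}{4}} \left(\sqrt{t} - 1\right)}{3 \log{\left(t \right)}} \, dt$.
$\log{\left(\frac{33^{\frac{2}{3}}}{9} \right)}$

Consider the one-parameter family: let $I(a) = \int_{0}^{1} \frac{2 \left(- t^{\frac{5}{4}} + t^{a}\right)}{3 \log{\left(t \right)}} \, dt$.

Since $\dfrac{\partial}{\partial a}\,t^{a} = t^{a} \ln t$, the $\ln t$ in the denominator cancels and
$$\frac{dI}{da} = \int_{0}^{1} \frac{2}{3} t^{a} \, dt = \frac{2}{3} \left[\frac{t^{a+1}}{a+1}\right]_0^1 = \frac{2}{3 \left(a + 1\right)}.$$

Integrating with respect to $a$ gives $I(a) = \frac{2 \log{\left(\frac{4 a}{9} + \frac{4}{9} \right)}}{3} + C$.

At $a = \frac{5}{4}$ the integrand is identically $0$, so $I(\frac{5}{4}) = 0$. The closed form gives $0$, hence $C = 0$.

Setting $a = \frac{7}{4}$:
$$I = \log{\left(\frac{33^{\frac{2}{3}}}{9} \right)}.$$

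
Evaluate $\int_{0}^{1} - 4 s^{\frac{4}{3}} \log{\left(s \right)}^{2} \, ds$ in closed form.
$- \frac{216}{343}$

Consider the simpler parametrised integral
$$J(a) = \int_{0}^{1} - 4 s^{a} \, ds = - \frac{4}{a + 1}.$$

Differentiating under the integral sign brings down a factor of $\ln s$:
$$\frac{dJ}{da} = \int_{0}^{1} - 4 s^{a} \log{\left(s \right)} \, ds = \frac{4}{\left(a + 1\right)^{2}}.$$

Repeating twice in total — each differentiation brings down another $\ln s$ — gives
$$\frac{d^{2}J}{da^{2}} = \int_{0}^{1} - 4 s^{a} \log{\left(s \right)}^{2} \, ds = - \frac{8}{\left(a + 1\right)^{3}},$$
and the integrand here is exactly the target integrand, so $I = - \frac{8}{\left(a + 1\right)^{3}}$.

Setting $a = \frac{4}{3}$:
$$I = - \frac{216}{343}.$$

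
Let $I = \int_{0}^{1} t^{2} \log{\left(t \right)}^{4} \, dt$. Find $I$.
$\frac{8}{81}$

Consider the simpler parametrised integral
$$J(a) = \int_{0}^{1} t^{a} \, dt = \frac{1}{a + 1}.$$

Differentiating under the integral sign brings down a factor of $\ln t$:
$$\frac{dJ}{da} = \int_{0}^{1} t^{a} \log{\left(t \right)} \, dt = - \frac{1}{\left(a + 1\right)^{2}}.$$

Repeating $4$ times in total — each differentiation brings down another $\ln t$ — gives
$$\frac{d^{4}J}{da^{4}} = \int_{0}^{1} t^{a} \log{\left(t \right)}^{4} \, dt = \frac{24}{\left(a + 1\right)^{5}},$$
and the integrand here is exactly the target integrand, so $I = \frac{24}{\left(a + 1\right)^{5}}$.

Setting $a = 2$:
$$I = \frac{8}{81}.$$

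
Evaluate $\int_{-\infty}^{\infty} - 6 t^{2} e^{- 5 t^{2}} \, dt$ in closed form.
$- \frac{3 \sqrt{5} \sqrt{\pi}}{25}$

Start from the elementary integral
$$J(a) = \int_{-\infty}^{\infty} - 6 e^{- a t^{2}} \, dt = - \frac{6 \sqrt{\pi}}{\sqrt{a}}.$$

Differentiating under the integral sign brings down a factor of $(-t^2)$:
$$\frac{dJ}{da} = \int_{-\infty}^{\infty} 6 t^{2} e^{- a t^{2}} \, dt = \frac{3 \sqrt{\pi}}{a^{\frac{3}{2}}}.$$

The integral on the left is $-I$, so $I = - \frac{3 \sqrt{\pi}}{a^{\frac{3}{2}}}$.

Setting $a = 5$:
$$I = - \frac{3 \sqrt{5} \sqrt{\pi}}{25}.$$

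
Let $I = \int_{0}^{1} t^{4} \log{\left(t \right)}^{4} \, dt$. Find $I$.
$\frac{24}{3125}$

Start from the elementary integral
$$J(a) = \int_{0}^{1} t^{a} \, dt = \frac{1}{a + 1}.$$

Differentiating under the integral sign brings down a factor of $\ln t$:
$$\frac{dJ}{da} = \int_{0}^{1} t^{a} \log{\left(t \right)} \, dt = - \frac{1}{\left(a + 1\right)^{2}}.$$

Repeating $4$ times in total — each differentiation brings down another $\ln t$ — gives
$$\frac{d^{4}J}{da^{4}} = \int_{0}^{1} t^{a} \log{\left(t \right)}^{4} \, dt = \frac{24}{\left(a + 1\right)^{5}},$$
and the integrand here is exactly the target integrand, so $I = \frac{24}{\left(a + 1\right)^{5}}$.

Setting $a = 4$:
$$I = \frac{24}{3125}.$$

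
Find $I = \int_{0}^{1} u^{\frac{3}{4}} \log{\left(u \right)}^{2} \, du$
$\frac{128}{343}$

Begin with the known integral
$$J(a) = \int_{0}^{1} u^{a} \, du = \frac{1}{a + 1}.$$

Differentiating under the integral sign brings down a factor of $\ln u$:
$$\frac{dJ}{da} = \int_{0}^{1} u^{a} \log{\left(u \right)} \, du = - \frac{1}{\left(a + 1\right)^{2}}.$$

Repeating twice in total — each differentiation brings down another $\ln u$ — gives
$$\frac{d^{2}J}{da^{2}} = \int_{0}^{1} u^{a} \log{\left(u \right)}^{2} \, du = \frac{2}{\left(a + 1\right)^{3}},$$
and the integrand here is exactly the target integrand, so $I = \frac{2}{\left(a + 1\right)^{3}}$.

Setting $a = \frac{3}{4}$:
$$I = \frac{128}{343}.$$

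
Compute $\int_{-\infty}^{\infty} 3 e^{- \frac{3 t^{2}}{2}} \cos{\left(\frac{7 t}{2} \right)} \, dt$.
$\frac{\sqrt{6} \sqrt{\pi}}{e^{\frac{49}{24}}}$

Define $I(b) = \int_{-\infty}^{\infty} 3 e^{- \frac{3 t^{2}}{2}} \cos{\left(b t \right)} \, dt$.

Differentiating under the integral sign,
$$I'(b) = \int_{-\infty}^{\infty} - 3 t e^{- \frac{3 t^{2}}{2}} \sin{\left(b t \right)} \, dt.$$

Integrate $\int_{-\infty}^{\infty} t \sin(b t)\, e^{- \frac{3 t^{2}}{2}}\, dt$ by parts with $u = \sin(b t)$ and $dv = t\, e^{- \frac{3 t^{2}}{2}}\, dt$, giving $v = - \frac{e^{- \frac{3 t^{2}}{2}}}{3}$. The boundary term vanishes and
$$\int_{-\infty}^{\infty} t \sin(b t)\, e^{- \frac{3 t^{2}}{2}}\, dt = \frac{b}{3} \int_{-\infty}^{\infty} \cos(b t)\, e^{- \frac{3 t^{2}}{2}}\, dt,$$
so $I'(b) = - \frac{b}{3}\, I(b)$.

This is a separable first-order ODE; solving with the initial condition $I(0) = \int_{-\infty}^{\infty} 3 e^{- \frac{3 t^{2}}{2}}\,dt = \sqrt{6} \sqrt{\pi}$ gives
$$I(b) = \sqrt{6} \sqrt{\pi} e^{- \frac{b^{2}}{6}}.$$

Setting $b = \frac{7}{2}$:
$$I = \frac{\sqrt{6} \sqrt{\pi}}{e^{\frac{49}{24}}}.$$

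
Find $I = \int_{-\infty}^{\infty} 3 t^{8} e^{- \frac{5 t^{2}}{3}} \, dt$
$\frac{5103 \sqrt{15} \sqrt{\pi}}{10000}$

Start from the elementary integral
$$J(a) = \int_{-\infty}^{\infty} 3 e^{- a t^{2}} \, dt = \frac{3 \sqrt{\pi}}{\sqrt{a}}.$$

Differentiating under the integral sign brings down a factor of $(-t^2)$:
$$\frac{dJ}{da} = \int_{-\infty}^{\infty} - 3 t^{2} e^{- a t^{2}} \, dt = - \frac{3 \sqrt{\pi}}{2 a^{\frac{3}{2}}}.$$

Repeating $4$ times in total — each differentiation brings down another $(-t^2)$ — gives
$$\frac{d^{4}J}{da^{4}} = \int_{-\infty}^{\infty} 3 t^{8} e^{- a t^{2}} \, dt = \frac{315 \sqrt{\pi}}{16 a^{\frac{9}{2}}},$$
and the integrand here is exactly the target integrand, so $I = \frac{315 \sqrt{\pi}}{16 a^{\frac{9}{2}}}$.

Setting $a = \frac{5}{3}$:
$$I = \frac{5103 \sqrt{15} \sqrt{\pi}}{10000}.$$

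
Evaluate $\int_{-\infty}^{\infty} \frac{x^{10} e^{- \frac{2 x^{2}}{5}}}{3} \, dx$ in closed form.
$\frac{984375 \sqrt{10} \sqrt{\pi}}{2048}$

Consider the simpler parametrised integral
$$J(a) = \int_{-\infty}^{\infty} \frac{e^{- a x^{2}}}{3} \, dx = \frac{\sqrt{\pi}}{3 \sqrt{a}}.$$

Differentiating under the integral sign brings down a factor of $(-x^2)$:
$$\frac{dJ}{da} = \int_{-\infty}^{\infty} - \frac{x^{2} e^{- a x^{2}}}{3} \, dx = - \frac{\sqrt{\pi}}{6 a^{\frac{3}{2}}}.$$

Repeating $5$ times in total — each differentiation brings down another $(-x^2)$ — gives
$$\frac{d^{5}J}{da^{5}} = \int_{-\infty}^{\infty} - \frac{x^{10} e^{- a x^{2}}}{3} \, dx = - \frac{315 \sqrt{\pi}}{32 a^{\frac{11}{2}}},$$
and the integrand here is $(-1)^{5}$ times the target integrand, so $I = (-1)^{5}\,\frac{d^{5}J}{da^{5}} = \frac{315 \sqrt{\pi}}{32 a^{\frac{11}{2}}}$.

Setting $a = \frac{2}{5}$:
$$I = \frac{984375 \sqrt{10} \sqrt{\pi}}{2048}.$$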